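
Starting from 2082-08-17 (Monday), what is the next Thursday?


Current: Monday
Target: Thursday
Days ahead: 3

Next Thursday: 2082-08-20


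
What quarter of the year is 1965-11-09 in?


Month: November (month 11)
Q1: Jan-Mar, Q2: Apr-Jun, Q3: Jul-Sep, Q4: Oct-Dec

Q4


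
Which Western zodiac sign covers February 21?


Date: February 21
Conventional tropical zodiac dates: Pisces from February 19 onward; Aries starts March 21
February 21 falls within the Pisces range

Pisces


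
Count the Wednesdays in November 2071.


November 2071 has 30 days
Anchor: Jan 1, 2071. With p = 2071 - 1 = 2070: (p + p//4 - p//100 + p//400) mod 7 = (2070 + 517 - 20 + 5) mod 7 = 2572 mod 7 = 3 -> Thursday (Mon=0 ... Sun=6)
Days before November (Jan-Oct): 304; November 1 index = (3 + 304) mod 7 = 6 -> Sunday
First Wednesday is November 4
Wednesdays: 4, 11, 18, 25

4 Wednesdays


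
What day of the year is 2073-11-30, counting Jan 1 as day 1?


Date: November 30, 2073
Days in months 1 through 10: 304
Plus 30 days in November

Day of year: 334


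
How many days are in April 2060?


April 2060

30 days


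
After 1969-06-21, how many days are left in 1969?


Day of year: 172 of 365
Remaining = 365 - 172

193 days


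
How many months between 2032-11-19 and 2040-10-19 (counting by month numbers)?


From November 2032 to October 2040
8 years * 12 = 96 months, minus 1 month = 95

95 months


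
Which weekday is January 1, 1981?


Target: January 1, 1981
Anchor: Jan 1, 1981. With p = 1981 - 1 = 1980: (p + p//4 - p//100 + p//400) mod 7 = (1980 + 495 - 19 + 4) mod 7 = 2460 mod 7 = 3 -> Thursday (Mon=0 ... Sun=6)
Offset from anchor: 0 days
Weekday index = (3 + 0) mod 7 = 3

Thursday


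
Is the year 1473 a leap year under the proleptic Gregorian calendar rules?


Gregorian leap year rule: divisible by 4, but not by 100, unless also by 400.
1473 is not divisible by 4 -> not a leap year

No


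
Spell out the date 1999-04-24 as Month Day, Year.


ISO 1999-04-24 parses as year=1999, month=04, day=24
Month 4 -> April

April 24, 1999


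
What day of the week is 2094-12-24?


Date: December 24, 2094
Anchor: Jan 1, 2094. With p = 2094 - 1 = 2093: (p + p//4 - p//100 + p//400) mod 7 = (2093 + 523 - 20 + 5) mod 7 = 2601 mod 7 = 4 -> Friday (Mon=0 ... Sun=6)
Days before December (Jan-Nov): 334; offset = 334 + 24 - 1 = 357
Weekday index = (4 + 357) mod 7 = 4

Day of the week: Friday


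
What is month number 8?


Month 8 of 12

August


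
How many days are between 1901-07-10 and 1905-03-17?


From 1901-07-10 to 1905-03-17
1901-07-10: days before July = 31 + 28 + 31 + 30 + 31 + 30 = 181 (1901 is not a leap year); day of year = 181 + 10 = 191
1905-03-17: days before March = 31 + 28 = 59 (1905 is not a leap year); day of year = 59 + 17 = 76
Rest of 1901: 365 - 191 = 174
Full years 1902 (365), 1903 (365), 1904 (366): 1096
Total = 174 + 1096 + 76 = 1346

1346 days


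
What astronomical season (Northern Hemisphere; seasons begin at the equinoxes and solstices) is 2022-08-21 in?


Date: August 21
Astronomical Summer (approx.; exact equinox/solstice day varies by year): June 21 to September 21
August 21 falls within the Summer window

Summer


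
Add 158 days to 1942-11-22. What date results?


Start: 1942-11-22, add 158 days
November 1942 has 30 days: 30 - 22 = 8 days to November 30 -> 150 left
December 1942 has 31 days -> 119 left
January 1943 has 31 days -> 88 left
February 1943 has 28 days -> 60 left
March 1943 has 31 days -> 29 left
April 1943: 29 <= 30 -> lands on April 29

Result: 1943-04-29


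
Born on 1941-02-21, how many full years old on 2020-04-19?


Birth: 1941-02-21
Reference: 2020-04-19
Year difference: 2020 - 1941 = 79

79 years old


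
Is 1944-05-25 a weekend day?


Anchor: Jan 1, 1944. With p = 1944 - 1 = 1943: (p + p//4 - p//100 + p//400) mod 7 = (1943 + 485 - 19 + 4) mod 7 = 2413 mod 7 = 5 -> Saturday (Mon=0 ... Sun=6)
Day of year: 146; offset = 145
Weekday index = (5 + 145) mod 7 = 3 -> Thursday
Weekend days: Saturday, Sunday

No


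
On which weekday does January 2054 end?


January 2054 has 31 days
Anchor: Jan 1, 2054. With p = 2054 - 1 = 2053: (p + p//4 - p//100 + p//400) mod 7 = (2053 + 513 - 20 + 5) mod 7 = 2551 mod 7 = 3 -> Thursday (Mon=0 ... Sun=6)
January 1 is the anchor itself -> Thursday
Last day offset: 31 - 1 = 30 days
Weekday index = (3 + 30) mod 7 = 5

Saturday, January 31


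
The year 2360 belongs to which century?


Century = (year - 1) // 100 + 1
= (2360 - 1) // 100 + 1
= 2359 // 100 + 1
= 23 + 1

24th century


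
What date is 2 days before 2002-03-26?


Start: 2002-03-26, subtract 2 days
26 - 2 = 24 stays within March 2002

Result: 2002-03-24


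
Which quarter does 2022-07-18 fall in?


Month: July (month 7)
Q1: Jan-Mar, Q2: Apr-Jun, Q3: Jul-Sep, Q4: Oct-Dec

Q3


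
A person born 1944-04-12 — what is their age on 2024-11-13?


Birth: 1944-04-12
Reference: 2024-11-13
Year difference: 2024 - 1944 = 80

80 years old


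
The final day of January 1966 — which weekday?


January 1966 has 31 days
Anchor: Jan 1, 1966. With p = 1966 - 1 = 1965: (p + p//4 - p//100 + p//400) mod 7 = (1965 + 491 - 19 + 4) mod 7 = 2441 mod 7 = 5 -> Saturday (Mon=0 ... Sun=6)
January 1 is the anchor itself -> Saturday
Last day offset: 31 - 1 = 30 days
Weekday index = (5 + 30) mod 7 = 0

Monday, January 31


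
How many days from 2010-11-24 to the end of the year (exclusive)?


Day of year: 328 of 365
Remaining = 365 - 328

37 days


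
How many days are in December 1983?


December 1983

31 days


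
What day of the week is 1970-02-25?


Date: February 25, 1970
Anchor: Jan 1, 1970. With p = 1970 - 1 = 1969: (p + p//4 - p//100 + p//400) mod 7 = (1969 + 492 - 19 + 4) mod 7 = 2446 mod 7 = 3 -> Thursday (Mon=0 ... Sun=6)
Days before February (Jan): 31; offset = 31 + 25 - 1 = 55
Weekday index = (3 + 55) mod 7 = 2

Day of the week: Wednesday


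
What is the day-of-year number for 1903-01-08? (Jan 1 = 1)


Date: January 8, 1903
No months before January
Plus 8 days in January

Day of year: 8


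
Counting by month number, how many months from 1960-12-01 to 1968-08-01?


From December 1960 to August 1968
8 years * 12 = 96 months, minus 4 months = 92

92 months


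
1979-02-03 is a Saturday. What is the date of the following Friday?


Current: Saturday
Target: Friday
Days ahead: 6

Next Friday: 1979-02-09


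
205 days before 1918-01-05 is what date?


Start: 1918-01-05, subtract 205 days
Back 5 days from January 5 reaches December 31, 1917 -> 200 left
December 1917 has 31 days -> back to November 30, 1917 -> 169 left
November 1917 has 30 days -> back to October 31, 1917 -> 139 left
October 1917 has 31 days -> back to September 30, 1917 -> 108 left
September 1917 has 30 days -> back to August 31, 1917 -> 78 left
August 1917 has 31 days -> back to July 31, 1917 -> 47 left
July 1917 has 31 days -> back to June 30, 1917 -> 16 left
June 1917: 30 - 16 = 14 -> lands on June 14

Result: 1917-06-14


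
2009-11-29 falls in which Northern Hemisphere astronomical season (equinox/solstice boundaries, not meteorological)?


Date: November 29
Astronomical Autumn (approx.; exact equinox/solstice day varies by year): September 22 to December 20
November 29 falls within the Autumn window

Autumn


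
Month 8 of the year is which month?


Month 8 of 12

August


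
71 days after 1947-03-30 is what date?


Start: 1947-03-30, add 71 days
March 1947 has 31 days: 31 - 30 = 1 day to March 31 -> 70 left
April 1947 has 30 days -> 40 left
May 1947 has 31 days -> 9 left
June 1947: 9 <= 30 -> lands on June 9

Result: 1947-06-09


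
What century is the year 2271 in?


Century = (year - 1) // 100 + 1
= (2271 - 1) // 100 + 1
= 2270 // 100 + 1
= 22 + 1

23rd century


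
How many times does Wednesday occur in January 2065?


January 2065 has 31 days
Anchor: Jan 1, 2065. With p = 2065 - 1 = 2064: (p + p//4 - p//100 + p//400) mod 7 = (2064 + 516 - 20 + 5) mod 7 = 2565 mod 7 = 3 -> Thursday (Mon=0 ... Sun=6)
January 1 is the anchor itself -> Thursday
First Wednesday is January 7
Wednesdays: 7, 14, 21, 28

4 Wednesdays


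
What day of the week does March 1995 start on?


Target: March 1, 1995
Anchor: Jan 1, 1995. With p = 1995 - 1 = 1994: (p + p//4 - p//100 + p//400) mod 7 = (1994 + 498 - 19 + 4) mod 7 = 2477 mod 7 = 6 -> Sunday (Mon=0 ... Sun=6)
Days before March (Jan-Feb): 59 days
Weekday index = (6 + 59) mod 7 = 2

Wednesday


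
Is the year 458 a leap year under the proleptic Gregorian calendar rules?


Gregorian leap year rule: divisible by 4, but not by 100, unless also by 400.
458 is not divisible by 4 -> not a leap year

No


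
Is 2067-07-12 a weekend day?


Anchor: Jan 1, 2067. With p = 2067 - 1 = 2066: (p + p//4 - p//100 + p//400) mod 7 = (2066 + 516 - 20 + 5) mod 7 = 2567 mod 7 = 5 -> Saturday (Mon=0 ... Sun=6)
Day of year: 193; offset = 192
Weekday index = (5 + 192) mod 7 = 1 -> Tuesday
Weekend days: Saturday, Sunday

No


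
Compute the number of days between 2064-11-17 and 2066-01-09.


From 2064-11-17 to 2066-01-09
2064-11-17: days before November = 31 + 29 + 31 + 30 + 31 + 30 + 31 + 31 + 30 + 31 = 305 (2064 is a leap year); day of year = 305 + 17 = 322
2066-01-09: day of year = 9
Rest of 2064: 366 - 322 = 44
Full years 2065 (365): 365
Total = 44 + 365 + 9 = 418

418 days


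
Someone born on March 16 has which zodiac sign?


Date: March 16
Conventional tropical zodiac dates: Pisces from February 19 onward; Aries starts March 21
March 16 falls within the Pisces range

Pisces


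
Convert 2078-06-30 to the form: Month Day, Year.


ISO 2078-06-30 parses as year=2078, month=06, day=30
Month 6 -> June

June 30, 2078


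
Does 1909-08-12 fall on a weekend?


Anchor: Jan 1, 1909. With p = 1909 - 1 = 1908: (p + p//4 - p//100 + p//400) mod 7 = (1908 + 477 - 19 + 4) mod 7 = 2370 mod 7 = 4 -> Friday (Mon=0 ... Sun=6)
Day of year: 224; offset = 223
Weekday index = (4 + 223) mod 7 = 3 -> Thursday
Weekend days: Saturday, Sunday

No


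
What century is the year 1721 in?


Century = (year - 1) // 100 + 1
= (1721 - 1) // 100 + 1
= 1720 // 100 + 1
= 17 + 1

18th century


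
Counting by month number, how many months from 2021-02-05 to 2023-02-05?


From February 2021 to February 2023
2 years * 12 = 24 months = 24

24 months


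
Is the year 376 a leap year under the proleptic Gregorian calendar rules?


Gregorian leap year rule: divisible by 4, but not by 100, unless also by 400.
376 is divisible by 4 but not 100 -> leap year

Yes


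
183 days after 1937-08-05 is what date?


Start: 1937-08-05, add 183 days
August 1937 has 31 days: 31 - 5 = 26 days to August 31 -> 157 left
September 1937 has 30 days -> 127 left
October 1937 has 31 days -> 96 left
November 1937 has 30 days -> 66 left
December 1937 has 31 days -> 35 left
January 1938 has 31 days -> 4 left
February 1938: 4 <= 28 -> lands on February 4

Result: 1938-02-04


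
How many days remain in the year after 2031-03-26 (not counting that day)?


Day of year: 85 of 365
Remaining = 365 - 85

280 days


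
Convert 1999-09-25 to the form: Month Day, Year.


ISO 1999-09-25 parses as year=1999, month=09, day=25
Month 9 -> September

September 25, 1999


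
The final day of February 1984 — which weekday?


February 1984 has 29 days
Anchor: Jan 1, 1984. With p = 1984 - 1 = 1983: (p + p//4 - p//100 + p//400) mod 7 = (1983 + 495 - 19 + 4) mod 7 = 2463 mod 7 = 6 -> Sunday (Mon=0 ... Sun=6)
Days before February (Jan): 31; February 1 index = (6 + 31) mod 7 = 2 -> Wednesday
Last day offset: 29 - 1 = 28 days
Weekday index = (2 + 28) mod 7 = 2

Wednesday, February 29


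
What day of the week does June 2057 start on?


Target: June 1, 2057
Anchor: Jan 1, 2057. With p = 2057 - 1 = 2056: (p + p//4 - p//100 + p//400) mod 7 = (2056 + 514 - 20 + 5) mod 7 = 2555 mod 7 = 0 -> Monday (Mon=0 ... Sun=6)
Days before June (Jan-May): 151 days
Weekday index = (0 + 151) mod 7 = 4

Friday


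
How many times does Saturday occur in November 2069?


November 2069 has 30 days
Anchor: Jan 1, 2069. With p = 2069 - 1 = 2068: (p + p//4 - p//100 + p//400) mod 7 = (2068 + 517 - 20 + 5) mod 7 = 2570 mod 7 = 1 -> Tuesday (Mon=0 ... Sun=6)
Days before November (Jan-Oct): 304; November 1 index = (1 + 304) mod 7 = 4 -> Friday
First Saturday is November 2
Saturdays: 2, 9, 16, 23, 30

5 Saturdays


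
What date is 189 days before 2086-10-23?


Start: 2086-10-23, subtract 189 days
Back 23 days from October 23 reaches September 30, 2086 -> 166 left
September 2086 has 30 days -> back to August 31, 2086 -> 136 left
August 2086 has 31 days -> back to July 31, 2086 -> 105 left
July 2086 has 31 days -> back to June 30, 2086 -> 74 left
June 2086 has 30 days -> back to May 31, 2086 -> 44 left
May 2086 has 31 days -> back to April 30, 2086 -> 13 left
April 2086: 30 - 13 = 17 -> lands on April 17

Result: 2086-04-17


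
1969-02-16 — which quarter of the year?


Month: February (month 2)
Q1: Jan-Mar, Q2: Apr-Jun, Q3: Jul-Sep, Q4: Oct-Dec

Q1


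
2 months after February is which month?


February is month 2
2 + 2 = 4

April


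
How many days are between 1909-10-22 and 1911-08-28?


From 1909-10-22 to 1911-08-28
1909-10-22: days before October = 31 + 28 + 31 + 30 + 31 + 30 + 31 + 31 + 30 = 273 (1909 is not a leap year); day of year = 273 + 22 = 295
1911-08-28: days before August = 31 + 28 + 31 + 30 + 31 + 30 + 31 = 212 (1911 is not a leap year); day of year = 212 + 28 = 240
Rest of 1909: 365 - 295 = 70
Full years 1910 (365): 365
Total = 70 + 365 + 240 = 675

675 days


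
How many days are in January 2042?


January 2042

31 days


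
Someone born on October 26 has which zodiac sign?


Date: October 26
Conventional tropical zodiac dates: Scorpio from October 23 onward; Sagittarius starts November 22
October 26 falls within the Scorpio range

Scorpio


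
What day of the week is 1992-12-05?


Date: December 5, 1992
Anchor: Jan 1, 1992. With p = 1992 - 1 = 1991: (p + p//4 - p//100 + p//400) mod 7 = (1991 + 497 - 19 + 4) mod 7 = 2473 mod 7 = 2 -> Wednesday (Mon=0 ... Sun=6)
Days before December (Jan-Nov): 335; offset = 335 + 5 - 1 = 339
Weekday index = (2 + 339) mod 7 = 5

Day of the week: Saturday


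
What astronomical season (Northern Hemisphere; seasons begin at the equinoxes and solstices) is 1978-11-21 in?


Date: November 21
Astronomical Autumn (approx.; exact equinox/solstice day varies by year): September 22 to December 20
November 21 falls within the Autumn window

Autumn


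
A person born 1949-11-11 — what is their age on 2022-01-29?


Birth: 1949-11-11
Reference: 2022-01-29
Year difference: 2022 - 1949 = 73
Birthday not yet reached in 2022, subtract 1

72 years old


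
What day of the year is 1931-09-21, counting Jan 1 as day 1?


Date: September 21, 1931
Days in months 1 through 8: 243
Plus 21 days in September

Day of year: 264


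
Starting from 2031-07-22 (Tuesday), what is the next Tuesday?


Current: Tuesday
Target: Tuesday
Days ahead: 7

Next Tuesday: 2031-07-29


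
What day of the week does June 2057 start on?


Target: June 1, 2057
Anchor: Jan 1, 2057. With p = 2057 - 1 = 2056: (p + p//4 - p//100 + p//400) mod 7 = (2056 + 514 - 20 + 5) mod 7 = 2555 mod 7 = 0 -> Monday (Mon=0 ... Sun=6)
Days before June (Jan-May): 151 days
Weekday index = (0 + 151) mod 7 = 4

Friday


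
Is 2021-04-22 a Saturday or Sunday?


Anchor: Jan 1, 2021. With p = 2021 - 1 = 2020: (p + p//4 - p//100 + p//400) mod 7 = (2020 + 505 - 20 + 5) mod 7 = 2510 mod 7 = 4 -> Friday (Mon=0 ... Sun=6)
Day of year: 112; offset = 111
Weekday index = (4 + 111) mod 7 = 3 -> Thursday
Weekend days: Saturday, Sunday

No


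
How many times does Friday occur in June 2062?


June 2062 has 30 days
Anchor: Jan 1, 2062. With p = 2062 - 1 = 2061: (p + p//4 - p//100 + p//400) mod 7 = (2061 + 515 - 20 + 5) mod 7 = 2561 mod 7 = 6 -> Sunday (Mon=0 ... Sun=6)
Days before June (Jan-May): 151; June 1 index = (6 + 151) mod 7 = 3 -> Thursday
First Friday is June 2
Fridays: 2, 9, 16, 23, 30

5 Fridays


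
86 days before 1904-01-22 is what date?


Start: 1904-01-22, subtract 86 days
Back 22 days from January 22 reaches December 31, 1903 -> 64 left
December 1903 has 31 days -> back to November 30, 1903 -> 33 left
November 1903 has 30 days -> back to October 31, 1903 -> 3 left
October 1903: 31 - 3 = 28 -> lands on October 28

Result: 1903-10-28


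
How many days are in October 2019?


October 2019

31 days


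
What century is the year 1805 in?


Century = (year - 1) // 100 + 1
= (1805 - 1) // 100 + 1
= 1804 // 100 + 1
= 18 + 1

19th century


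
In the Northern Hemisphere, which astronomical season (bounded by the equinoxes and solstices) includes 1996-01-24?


Date: January 24
Astronomical Winter (approx.; exact equinox/solstice day varies by year): December 21 to March 19
January 24 falls within the Winter window

Winter


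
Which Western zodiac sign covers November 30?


Date: November 30
Conventional tropical zodiac dates: Sagittarius from November 22 onward; Capricorn starts December 22
November 30 falls within the Sagittarius range

Sagittarius


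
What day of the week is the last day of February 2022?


February 2022 has 28 days
Anchor: Jan 1, 2022. With p = 2022 - 1 = 2021: (p + p//4 - p//100 + p//400) mod 7 = (2021 + 505 - 20 + 5) mod 7 = 2511 mod 7 = 5 -> Saturday (Mon=0 ... Sun=6)
Days before February (Jan): 31; February 1 index = (5 + 31) mod 7 = 1 -> Tuesday
Last day offset: 28 - 1 = 27 days
Weekday index = (1 + 27) mod 7 = 0

Monday, February 28


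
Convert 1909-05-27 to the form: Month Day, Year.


ISO 1909-05-27 parses as year=1909, month=05, day=27
Month 5 -> May

May 27, 1909


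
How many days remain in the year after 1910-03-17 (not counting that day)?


Day of year: 76 of 365
Remaining = 365 - 76

289 days


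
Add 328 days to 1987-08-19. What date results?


Start: 1987-08-19, add 328 days
August 1987 has 31 days: 31 - 19 = 12 days to August 31 -> 316 left
September 1987 has 30 days -> 286 left
October 1987 has 31 days -> 255 left
November 1987 has 30 days -> 225 left
December 1987 has 31 days -> 194 left
January 1988 has 31 days -> 163 left
February 1988 has 29 days -> 134 left
March 1988 has 31 days -> 103 left
April 1988 has 30 days -> 73 left
May 1988 has 31 days -> 42 left
June 1988 has 30 days -> 12 left
July 1988: 12 <= 31 -> lands on July 12

Result: 1988-07-12


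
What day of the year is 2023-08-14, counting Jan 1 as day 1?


Date: August 14, 2023
Days in months 1 through 7: 212
Plus 14 days in August

Day of year: 226


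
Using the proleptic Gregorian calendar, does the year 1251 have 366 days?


Gregorian leap year rule: divisible by 4, but not by 100, unless also by 400.
1251 is not divisible by 4 -> not a leap year

No


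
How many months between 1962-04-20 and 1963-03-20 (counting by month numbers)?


From April 1962 to March 1963
1 year * 12 = 12 months, minus 1 month = 11

11 months


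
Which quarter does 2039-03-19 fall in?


Month: March (month 3)
Q1: Jan-Mar, Q2: Apr-Jun, Q3: Jul-Sep, Q4: Oct-Dec

Q1


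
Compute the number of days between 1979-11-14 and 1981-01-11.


From 1979-11-14 to 1981-01-11
1979-11-14: days before November = 31 + 28 + 31 + 30 + 31 + 30 + 31 + 31 + 30 + 31 = 304 (1979 is not a leap year); day of year = 304 + 14 = 318
1981-01-11: day of year = 11
Rest of 1979: 365 - 318 = 47
Full years 1980 (366): 366
Total = 47 + 366 + 11 = 424

424 days


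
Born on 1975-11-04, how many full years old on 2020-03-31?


Birth: 1975-11-04
Reference: 2020-03-31
Year difference: 2020 - 1975 = 45
Birthday not yet reached in 2020, subtract 1

44 years old


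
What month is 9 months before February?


February is month 2
2 - 9 = -7; wrap: -7 + 12 = 5

May


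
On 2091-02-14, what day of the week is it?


Date: February 14, 2091
Anchor: Jan 1, 2091. With p = 2091 - 1 = 2090: (p + p//4 - p//100 + p//400) mod 7 = (2090 + 522 - 20 + 5) mod 7 = 2597 mod 7 = 0 -> Monday (Mon=0 ... Sun=6)
Days before February (Jan): 31; offset = 31 + 14 - 1 = 44
Weekday index = (0 + 44) mod 7 = 2

Day of the week: Wednesday


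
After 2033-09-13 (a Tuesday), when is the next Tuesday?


Current: Tuesday
Target: Tuesday
Days ahead: 7

Next Tuesday: 2033-09-20


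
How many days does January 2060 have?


January 2060

31 days


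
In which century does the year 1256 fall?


Century = (year - 1) // 100 + 1
= (1256 - 1) // 100 + 1
= 1255 // 100 + 1
= 12 + 1

13th century


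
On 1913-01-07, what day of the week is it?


Date: January 7, 1913
Anchor: Jan 1, 1913. With p = 1913 - 1 = 1912: (p + p//4 - p//100 + p//400) mod 7 = (1912 + 478 - 19 + 4) mod 7 = 2375 mod 7 = 2 -> Wednesday (Mon=0 ... Sun=6)
Days into year = 7 - 1 = 6
Weekday index = (2 + 6) mod 7 = 1

Day of the week: Tuesday


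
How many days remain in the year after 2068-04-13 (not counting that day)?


Day of year: 104 of 366
Remaining = 366 - 104

262 days


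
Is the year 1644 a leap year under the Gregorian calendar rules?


Gregorian leap year rule: divisible by 4, but not by 100, unless also by 400.
1644 is divisible by 4 but not 100 -> leap year

Yes


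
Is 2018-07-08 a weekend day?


Anchor: Jan 1, 2018. With p = 2018 - 1 = 2017: (p + p//4 - p//100 + p//400) mod 7 = (2017 + 504 - 20 + 5) mod 7 = 2506 mod 7 = 0 -> Monday (Mon=0 ... Sun=6)
Day of year: 189; offset = 188
Weekday index = (0 + 188) mod 7 = 6 -> Sunday
Weekend days: Saturday, Sunday

Yes


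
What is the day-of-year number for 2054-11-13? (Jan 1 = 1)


Date: November 13, 2054
Days in months 1 through 10: 304
Plus 13 days in November

Day of year: 317


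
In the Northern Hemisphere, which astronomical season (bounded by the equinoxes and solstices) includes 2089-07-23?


Date: July 23
Astronomical Summer (approx.; exact equinox/solstice day varies by year): June 21 to September 21
July 23 falls within the Summer window

Summer


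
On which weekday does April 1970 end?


April 1970 has 30 days
Anchor: Jan 1, 1970. With p = 1970 - 1 = 1969: (p + p//4 - p//100 + p//400) mod 7 = (1969 + 492 - 19 + 4) mod 7 = 2446 mod 7 = 3 -> Thursday (Mon=0 ... Sun=6)
Days before April (Jan-Mar): 90; April 1 index = (3 + 90) mod 7 = 2 -> Wednesday
Last day offset: 30 - 1 = 29 days
Weekday index = (2 + 29) mod 7 = 3

Thursday, April 30


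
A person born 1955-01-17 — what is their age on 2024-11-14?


Birth: 1955-01-17
Reference: 2024-11-14
Year difference: 2024 - 1955 = 69

69 years old


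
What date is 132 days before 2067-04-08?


Start: 2067-04-08, subtract 132 days
Back 8 days from April 8 reaches March 31, 2067 -> 124 left
March 2067 has 31 days -> back to February 28, 2067 -> 93 left
February 2067 has 28 days -> back to January 31, 2067 -> 65 left
January 2067 has 31 days -> back to December 31, 2066 -> 34 left
December 2066 has 31 days -> back to November 30, 2066 -> 3 left
November 2066: 30 - 3 = 27 -> lands on November 27

Result: 2066-11-27


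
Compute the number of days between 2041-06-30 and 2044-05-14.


From 2041-06-30 to 2044-05-14
2041-06-30: days before June = 31 + 28 + 31 + 30 + 31 = 151 (2041 is not a leap year); day of year = 151 + 30 = 181
2044-05-14: days before May = 31 + 29 + 31 + 30 = 121 (2044 is a leap year); day of year = 121 + 14 = 135
Rest of 2041: 365 - 181 = 184
Full years 2042 (365), 2043 (365): 730
Total = 184 + 730 + 135 = 1049

1049 days


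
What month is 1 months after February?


February is month 2
2 + 1 = 3

March


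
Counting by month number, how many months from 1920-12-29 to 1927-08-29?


From December 1920 to August 1927
7 years * 12 = 84 months, minus 4 months = 80

80 months


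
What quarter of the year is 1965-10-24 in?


Month: October (month 10)
Q1: Jan-Mar, Q2: Apr-Jun, Q3: Jul-Sep, Q4: Oct-Dec

Q4


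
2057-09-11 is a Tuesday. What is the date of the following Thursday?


Current: Tuesday
Target: Thursday
Days ahead: 2

Next Thursday: 2057-09-13


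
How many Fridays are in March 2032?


March 2032 has 31 days
Anchor: Jan 1, 2032. With p = 2032 - 1 = 2031: (p + p//4 - p//100 + p//400) mod 7 = (2031 + 507 - 20 + 5) mod 7 = 2523 mod 7 = 3 -> Thursday (Mon=0 ... Sun=6)
Days before March (Jan-Feb): 60; March 1 index = (3 + 60) mod 7 = 0 -> Monday
First Friday is March 5
Fridays: 5, 12, 19, 26

4 Fridays


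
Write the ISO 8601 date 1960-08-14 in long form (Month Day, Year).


ISO 1960-08-14 parses as year=1960, month=08, day=14
Month 8 -> August

August 14, 1960


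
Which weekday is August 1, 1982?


Target: August 1, 1982
Anchor: Jan 1, 1982. With p = 1982 - 1 = 1981: (p + p//4 - p//100 + p//400) mod 7 = (1981 + 495 - 19 + 4) mod 7 = 2461 mod 7 = 4 -> Friday (Mon=0 ... Sun=6)
Days before August (Jan-Jul): 212 days
Weekday index = (4 + 212) mod 7 = 6

Sunday


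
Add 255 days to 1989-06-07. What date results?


Start: 1989-06-07, add 255 days
June 1989 has 30 days: 30 - 7 = 23 days to June 30 -> 232 left
July 1989 has 31 days -> 201 left
August 1989 has 31 days -> 170 left
September 1989 has 30 days -> 140 left
October 1989 has 31 days -> 109 left
November 1989 has 30 days -> 79 left
December 1989 has 31 days -> 48 left
January 1990 has 31 days -> 17 left
February 1990: 17 <= 28 -> lands on February 17

Result: 1990-02-17


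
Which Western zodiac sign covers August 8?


Date: August 8
Conventional tropical zodiac dates: Leo from July 23 onward; Virgo starts August 23
August 8 falls within the Leo range

Leo


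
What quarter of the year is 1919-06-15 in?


Month: June (month 6)
Q1: Jan-Mar, Q2: Apr-Jun, Q3: Jul-Sep, Q4: Oct-Dec

Q2


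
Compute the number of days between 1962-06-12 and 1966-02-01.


From 1962-06-12 to 1966-02-01
1962-06-12: days before June = 31 + 28 + 31 + 30 + 31 = 151 (1962 is not a leap year); day of year = 151 + 12 = 163
1966-02-01: days before February = 31; day of year = 31 + 1 = 32
Rest of 1962: 365 - 163 = 202
Full years 1963 (365), 1964 (366), 1965 (365): 1096
Total = 202 + 1096 + 32 = 1330

1330 days


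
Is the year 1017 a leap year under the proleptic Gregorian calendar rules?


Gregorian leap year rule: divisible by 4, but not by 100, unless also by 400.
1017 is not divisible by 4 -> not a leap year

No


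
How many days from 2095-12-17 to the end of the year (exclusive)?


Day of year: 351 of 365
Remaining = 365 - 351

14 days


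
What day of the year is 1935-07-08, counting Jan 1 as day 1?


Date: July 8, 1935
Days in months 1 through 6: 181
Plus 8 days in July

Day of year: 189


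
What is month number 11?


Month 11 of 12

November


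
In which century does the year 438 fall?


Century = (year - 1) // 100 + 1
= (438 - 1) // 100 + 1
= 437 // 100 + 1
= 4 + 1

5th century


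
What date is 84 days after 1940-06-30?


Start: 1940-06-30, add 84 days
June 30 is the last day of June 1940 -> 84 left
July 1940 has 31 days -> 53 left
August 1940 has 31 days -> 22 left
September 1940: 22 <= 30 -> lands on September 22

Result: 1940-09-22


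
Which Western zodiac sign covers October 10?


Date: October 10
Conventional tropical zodiac dates: Libra from September 23 onward; Scorpio starts October 23
October 10 falls within the Libra range

Libra


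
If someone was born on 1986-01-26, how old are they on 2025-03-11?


Birth: 1986-01-26
Reference: 2025-03-11
Year difference: 2025 - 1986 = 39

39 years old


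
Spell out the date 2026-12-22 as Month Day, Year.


ISO 2026-12-22 parses as year=2026, month=12, day=22
Month 12 -> December

December 22, 2026


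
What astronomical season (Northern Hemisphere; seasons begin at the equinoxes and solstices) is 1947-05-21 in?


Date: May 21
Astronomical Spring (approx.; exact equinox/solstice day varies by year): March 20 to June 20
May 21 falls within the Spring window

Spring


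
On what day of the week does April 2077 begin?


Target: April 1, 2077
Anchor: Jan 1, 2077. With p = 2077 - 1 = 2076: (p + p//4 - p//100 + p//400) mod 7 = (2076 + 519 - 20 + 5) mod 7 = 2580 mod 7 = 4 -> Friday (Mon=0 ... Sun=6)
Days before April (Jan-Mar): 90 days
Weekday index = (4 + 90) mod 7 = 3

Thursday


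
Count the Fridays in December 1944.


December 1944 has 31 days
Anchor: Jan 1, 1944. With p = 1944 - 1 = 1943: (p + p//4 - p//100 + p//400) mod 7 = (1943 + 485 - 19 + 4) mod 7 = 2413 mod 7 = 5 -> Saturday (Mon=0 ... Sun=6)
Days before December (Jan-Nov): 335; December 1 index = (5 + 335) mod 7 = 4 -> Friday
First Friday is December 1
Fridays: 1, 8, 15, 22, 29

5 Fridays


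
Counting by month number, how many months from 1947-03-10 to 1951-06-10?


From March 1947 to June 1951
4 years * 12 = 48 months, plus 3 months = 51

51 months


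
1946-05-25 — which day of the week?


Date: May 25, 1946
Anchor: Jan 1, 1946. With p = 1946 - 1 = 1945: (p + p//4 - p//100 + p//400) mod 7 = (1945 + 486 - 19 + 4) mod 7 = 2416 mod 7 = 1 -> Tuesday (Mon=0 ... Sun=6)
Days before May (Jan-Apr): 120; offset = 120 + 25 - 1 = 144
Weekday index = (1 + 144) mod 7 = 5

Day of the week: Saturday


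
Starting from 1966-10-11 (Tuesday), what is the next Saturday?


Current: Tuesday
Target: Saturday
Days ahead: 4

Next Saturday: 1966-10-15


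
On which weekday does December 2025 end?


December 2025 has 31 days
Anchor: Jan 1, 2025. With p = 2025 - 1 = 2024: (p + p//4 - p//100 + p//400) mod 7 = (2024 + 506 - 20 + 5) mod 7 = 2515 mod 7 = 2 -> Wednesday (Mon=0 ... Sun=6)
Days before December (Jan-Nov): 334; December 1 index = (2 + 334) mod 7 = 0 -> Monday
Last day offset: 31 - 1 = 30 days
Weekday index = (0 + 30) mod 7 = 2

Wednesday, December 31


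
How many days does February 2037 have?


February 2037 (leap year: no)

28 days


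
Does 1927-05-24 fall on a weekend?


Anchor: Jan 1, 1927. With p = 1927 - 1 = 1926: (p + p//4 - p//100 + p//400) mod 7 = (1926 + 481 - 19 + 4) mod 7 = 2392 mod 7 = 5 -> Saturday (Mon=0 ... Sun=6)
Day of year: 144; offset = 143
Weekday index = (5 + 143) mod 7 = 1 -> Tuesday
Weekend days: Saturday, Sunday

No


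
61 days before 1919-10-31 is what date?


Start: 1919-10-31, subtract 61 days
Back 31 days from October 31 reaches September 30, 1919 -> 30 left
September 1919 has 30 days -> back to August 31, 1919 -> 0 left
August 1919: 31 - 0 = 31 -> lands on August 31

Result: 1919-08-31


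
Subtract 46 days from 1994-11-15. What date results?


Start: 1994-11-15, subtract 46 days
Back 15 days from November 15 reaches October 31, 1994 -> 31 left
October 1994 has 31 days -> back to September 30, 1994 -> 0 left
September 1994: 30 - 0 = 30 -> lands on September 30

Result: 1994-09-30


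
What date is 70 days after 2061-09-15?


Start: 2061-09-15, add 70 days
September 2061 has 30 days: 30 - 15 = 15 days to September 30 -> 55 left
October 2061 has 31 days -> 24 left
November 2061: 24 <= 30 -> lands on November 24

Result: 2061-11-24


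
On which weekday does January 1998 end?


January 1998 has 31 days
Anchor: Jan 1, 1998. With p = 1998 - 1 = 1997: (p + p//4 - p//100 + p//400) mod 7 = (1997 + 499 - 19 + 4) mod 7 = 2481 mod 7 = 3 -> Thursday (Mon=0 ... Sun=6)
January 1 is the anchor itself -> Thursday
Last day offset: 31 - 1 = 30 days
Weekday index = (3 + 30) mod 7 = 5

Saturday, January 31


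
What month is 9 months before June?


June is month 6
6 - 9 = -3; wrap: -3 + 12 = 9

September


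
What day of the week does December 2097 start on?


Target: December 1, 2097
Anchor: Jan 1, 2097. With p = 2097 - 1 = 2096: (p + p//4 - p//100 + p//400) mod 7 = (2096 + 524 - 20 + 5) mod 7 = 2605 mod 7 = 1 -> Tuesday (Mon=0 ... Sun=6)
Days before December (Jan-Nov): 334 days
Weekday index = (1 + 334) mod 7 = 6

Sunday


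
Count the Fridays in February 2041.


February 2041 has 28 days
Anchor: Jan 1, 2041. With p = 2041 - 1 = 2040: (p + p//4 - p//100 + p//400) mod 7 = (2040 + 510 - 20 + 5) mod 7 = 2535 mod 7 = 1 -> Tuesday (Mon=0 ... Sun=6)
Days before February (Jan): 31; February 1 index = (1 + 31) mod 7 = 4 -> Friday
First Friday is February 1
Fridays: 1, 8, 15, 22

4 Fridays


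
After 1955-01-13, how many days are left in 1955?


Day of year: 13 of 365
Remaining = 365 - 13

352 days


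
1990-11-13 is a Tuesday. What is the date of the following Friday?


Current: Tuesday
Target: Friday
Days ahead: 3

Next Friday: 1990-11-16


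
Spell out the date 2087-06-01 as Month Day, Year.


ISO 2087-06-01 parses as year=2087, month=06, day=01
Month 6 -> June

June 1, 2087


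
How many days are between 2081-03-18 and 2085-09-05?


From 2081-03-18 to 2085-09-05
2081-03-18: days before March = 31 + 28 = 59 (2081 is not a leap year); day of year = 59 + 18 = 77
2085-09-05: days before September = 31 + 28 + 31 + 30 + 31 + 30 + 31 + 31 = 243 (2085 is not a leap year); day of year = 243 + 5 = 248
Rest of 2081: 365 - 77 = 288
Full years 2082 (365), 2083 (365), 2084 (366): 1096
Total = 288 + 1096 + 248 = 1632

1632 days


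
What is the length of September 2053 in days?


September 2053

30 days


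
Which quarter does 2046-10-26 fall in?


Month: October (month 10)
Q1: Jan-Mar, Q2: Apr-Jun, Q3: Jul-Sep, Q4: Oct-Dec

Q4


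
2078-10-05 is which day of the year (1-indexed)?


Date: October 5, 2078
Days in months 1 through 9: 273
Plus 5 days in October

Day of year: 278


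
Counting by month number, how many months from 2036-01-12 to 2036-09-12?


From January 2036 to September 2036
0 years * 12 = 0 months, plus 8 months = 8

8 months


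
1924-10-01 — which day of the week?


Date: October 1, 1924
Anchor: Jan 1, 1924. With p = 1924 - 1 = 1923: (p + p//4 - p//100 + p//400) mod 7 = (1923 + 480 - 19 + 4) mod 7 = 2388 mod 7 = 1 -> Tuesday (Mon=0 ... Sun=6)
Days before October (Jan-Sep): 274; offset = 274 + 1 - 1 = 274
Weekday index = (1 + 274) mod 7 = 2

Day of the week: Wednesday


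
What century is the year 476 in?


Century = (year - 1) // 100 + 1
= (476 - 1) // 100 + 1
= 475 // 100 + 1
= 4 + 1

5th century


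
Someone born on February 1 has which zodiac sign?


Date: February 1
Conventional tropical zodiac dates: Aquarius from January 20 onward; Pisces starts February 19
February 1 falls within the Aquarius range

Aquarius


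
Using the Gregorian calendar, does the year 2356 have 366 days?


Gregorian leap year rule: divisible by 4, but not by 100, unless also by 400.
2356 is divisible by 4 but not 100 -> leap year

Yes


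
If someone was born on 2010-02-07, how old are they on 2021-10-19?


Birth: 2010-02-07
Reference: 2021-10-19
Year difference: 2021 - 2010 = 11

11 years old


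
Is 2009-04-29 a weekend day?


Anchor: Jan 1, 2009. With p = 2009 - 1 = 2008: (p + p//4 - p//100 + p//400) mod 7 = (2008 + 502 - 20 + 5) mod 7 = 2495 mod 7 = 3 -> Thursday (Mon=0 ... Sun=6)
Day of year: 119; offset = 118
Weekday index = (3 + 118) mod 7 = 2 -> Wednesday
Weekend days: Saturday, Sunday

No


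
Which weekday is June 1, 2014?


Target: June 1, 2014
Anchor: Jan 1, 2014. With p = 2014 - 1 = 2013: (p + p//4 - p//100 + p//400) mod 7 = (2013 + 503 - 20 + 5) mod 7 = 2501 mod 7 = 2 -> Wednesday (Mon=0 ... Sun=6)
Days before June (Jan-May): 151 days
Weekday index = (2 + 151) mod 7 = 6

Sunday


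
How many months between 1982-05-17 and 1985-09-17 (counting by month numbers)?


From May 1982 to September 1985
3 years * 12 = 36 months, plus 4 months = 40

40 months


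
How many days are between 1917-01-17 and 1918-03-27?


From 1917-01-17 to 1918-03-27
1917-01-17: day of year = 17
1918-03-27: days before March = 31 + 28 = 59 (1918 is not a leap year); day of year = 59 + 27 = 86
Rest of 1917: 365 - 17 = 348
Total = 348 + 86 = 434

434 days


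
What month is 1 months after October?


October is month 10
10 + 1 = 11

November


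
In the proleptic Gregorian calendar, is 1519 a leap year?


Gregorian leap year rule: divisible by 4, but not by 100, unless also by 400.
1519 is not divisible by 4 -> not a leap year

No


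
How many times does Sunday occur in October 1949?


October 1949 has 31 days
Anchor: Jan 1, 1949. With p = 1949 - 1 = 1948: (p + p//4 - p//100 + p//400) mod 7 = (1948 + 487 - 19 + 4) mod 7 = 2420 mod 7 = 5 -> Saturday (Mon=0 ... Sun=6)
Days before October (Jan-Sep): 273; October 1 index = (5 + 273) mod 7 = 5 -> Saturday
First Sunday is October 2
Sundays: 2, 9, 16, 23, 30

5 Sundays


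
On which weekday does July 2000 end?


July 2000 has 31 days
Anchor: Jan 1, 2000. With p = 2000 - 1 = 1999: (p + p//4 - p//100 + p//400) mod 7 = (1999 + 499 - 19 + 4) mod 7 = 2483 mod 7 = 5 -> Saturday (Mon=0 ... Sun=6)
Days before July (Jan-Jun): 182; July 1 index = (5 + 182) mod 7 = 5 -> Saturday
Last day offset: 31 - 1 = 30 days
Weekday index = (5 + 30) mod 7 = 0

Monday, July 31


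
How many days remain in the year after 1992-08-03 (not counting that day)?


Day of year: 216 of 366
Remaining = 366 - 216

150 days


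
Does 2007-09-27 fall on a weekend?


Anchor: Jan 1, 2007. With p = 2007 - 1 = 2006: (p + p//4 - p//100 + p//400) mod 7 = (2006 + 501 - 20 + 5) mod 7 = 2492 mod 7 = 0 -> Monday (Mon=0 ... Sun=6)
Day of year: 270; offset = 269
Weekday index = (0 + 269) mod 7 = 3 -> Thursday
Weekend days: Saturday, Sunday

No


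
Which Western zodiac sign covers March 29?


Date: March 29
Conventional tropical zodiac dates: Aries from March 21 onward; Taurus starts April 20
March 29 falls within the Aries range

Aries


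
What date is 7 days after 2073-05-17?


Start: 2073-05-17, add 7 days
May 2073 has 31 days; 17 + 7 = 24 stays within May

Result: 2073-05-24


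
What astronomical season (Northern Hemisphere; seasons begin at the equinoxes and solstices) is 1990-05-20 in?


Date: May 20
Astronomical Spring (approx.; exact equinox/solstice day varies by year): March 20 to June 20
May 20 falls within the Spring window

Spring


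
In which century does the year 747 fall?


Century = (year - 1) // 100 + 1
= (747 - 1) // 100 + 1
= 746 // 100 + 1
= 7 + 1

8th century


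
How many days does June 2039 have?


June 2039

30 days


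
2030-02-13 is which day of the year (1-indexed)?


Date: February 13, 2030
Days in months 1 through 1: 31
Plus 13 days in February

Day of year: 44


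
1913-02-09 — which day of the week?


Date: February 9, 1913
Anchor: Jan 1, 1913. With p = 1913 - 1 = 1912: (p + p//4 - p//100 + p//400) mod 7 = (1912 + 478 - 19 + 4) mod 7 = 2375 mod 7 = 2 -> Wednesday (Mon=0 ... Sun=6)
Days before February (Jan): 31; offset = 31 + 9 - 1 = 39
Weekday index = (2 + 39) mod 7 = 6

Day of the week: Sunday


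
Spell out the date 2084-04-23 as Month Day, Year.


ISO 2084-04-23 parses as year=2084, month=04, day=23
Month 4 -> April

April 23, 2084


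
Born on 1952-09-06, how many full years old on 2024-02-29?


Birth: 1952-09-06
Reference: 2024-02-29
Year difference: 2024 - 1952 = 72
Birthday not yet reached in 2024, subtract 1

71 years old


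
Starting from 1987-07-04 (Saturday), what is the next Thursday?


Current: Saturday
Target: Thursday
Days ahead: 5

Next Thursday: 1987-07-09


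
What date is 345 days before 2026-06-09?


Start: 2026-06-09, subtract 345 days
Back 9 days from June 9 reaches May 31, 2026 -> 336 left
May 2026 has 31 days -> back to April 30, 2026 -> 305 left
April 2026 has 30 days -> back to March 31, 2026 -> 275 left
March 2026 has 31 days -> back to February 28, 2026 -> 244 left
February 2026 has 28 days -> back to January 31, 2026 -> 216 left
January 2026 has 31 days -> back to December 31, 2025 -> 185 left
December 2025 has 31 days -> back to November 30, 2025 -> 154 left
November 2025 has 30 days -> back to October 31, 2025 -> 124 left
October 2025 has 31 days -> back to September 30, 2025 -> 93 left
September 2025 has 30 days -> back to August 31, 2025 -> 63 left
August 2025 has 31 days -> back to July 31, 2025 -> 32 left
July 2025 has 31 days -> back to June 30, 2025 -> 1 left
June 2025: 30 - 1 = 29 -> lands on June 29

Result: 2025-06-29
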